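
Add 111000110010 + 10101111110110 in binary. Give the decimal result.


111000110010 + 10101111110110 = 11101000101000 = 14888

14888


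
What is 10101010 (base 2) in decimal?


10101010 in decimal = 170

170


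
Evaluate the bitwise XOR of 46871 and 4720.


0b1011011100010111 ^ 0b1001001110000 = 0b1010010101100111 = 42343

42343


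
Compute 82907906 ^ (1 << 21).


82907906 ^ (1 << 21) = 82907906 ^ 2097152 = 80810754

80810754


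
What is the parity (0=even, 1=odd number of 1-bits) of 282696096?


0b10000110110011001100110100000 has 12 ones => parity 0

0


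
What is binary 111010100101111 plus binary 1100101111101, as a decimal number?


111010100101111 + 1100101111101 = 1000111010101100 = 36524

36524


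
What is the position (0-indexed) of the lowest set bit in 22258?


0b101011011110010. Lowest set bit at position 1

1


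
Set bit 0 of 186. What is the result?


186 | (1 << 0) = 186 | 1 = 187

187


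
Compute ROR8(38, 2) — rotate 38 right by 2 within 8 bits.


Rotate 0b100110 right by 2 (8-bit) = 0b10001001 = 137

137


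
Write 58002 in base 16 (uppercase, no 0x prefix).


58002 = E292 hex

E292


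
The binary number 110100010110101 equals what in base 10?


110100010110101 in decimal = 26805

26805


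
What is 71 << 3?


0b1000111 << 3 = 0b1000111000 = 568

568


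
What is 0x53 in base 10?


53 hex = 83 decimal

83


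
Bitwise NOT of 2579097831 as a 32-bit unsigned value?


~0b10011001101110011110100011100111 = 0b1100110010001100001011100011000 = 1715869464 (32-bit unsigned)

1715869464


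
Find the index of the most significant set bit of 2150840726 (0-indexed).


0b10000000001100110011100110010110. Highest set bit at position 31

31


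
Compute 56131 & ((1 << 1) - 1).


56131 & 1 = 1

1


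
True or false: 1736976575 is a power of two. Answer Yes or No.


0b1100111100010000010100010111111. Multiple bits set => No

No


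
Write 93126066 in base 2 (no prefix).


93126066 = 101100011001111110110110010 in binary

101100011001111110110110010


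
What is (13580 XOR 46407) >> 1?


Step 1: 13580 ^ 46407 = 32843
Step 2: 32843 >> 1 = 16421

16421


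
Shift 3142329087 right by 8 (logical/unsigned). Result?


0b10111011010011000010001011111111 >> 8 = 0b101110110100110000100010 = 12274722

12274722


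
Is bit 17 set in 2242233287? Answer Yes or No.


0b10000101101001011100001111000111, bit 17 = 0. No

No


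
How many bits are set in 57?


0b111001 has 4 set bits

4


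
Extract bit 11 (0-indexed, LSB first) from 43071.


0b1010100000111111, position 11 = 1

1


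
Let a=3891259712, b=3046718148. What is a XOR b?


3891259712 ^ 3046718148 = 1383519108

1383519108


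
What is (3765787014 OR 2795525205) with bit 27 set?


Step 1: 3765787014 | 2795525205 = 3874840023
Step 2: 3874840023 | (1 << 27) = 3874840023 | 134217728 = 4009057751

4009057751


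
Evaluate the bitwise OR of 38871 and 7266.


0b1001011111010111 | 0b1110001100010 = 0b1001111111110111 = 40951

40951


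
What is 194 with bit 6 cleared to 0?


194 & ~(1 << 6) = 130

130


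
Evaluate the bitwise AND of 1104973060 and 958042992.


0b1000001110111001000110100000100 & 0b111001000110101001001101110000 = 0b1000110001000000100000000 = 18383104

18383104


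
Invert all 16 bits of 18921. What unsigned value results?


18921 ^ 65535 = 46614

46614


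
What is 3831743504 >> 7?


0b11100100011000111100010000010000 >> 7 = 0b1110010001100011110001000 = 29935496

29935496


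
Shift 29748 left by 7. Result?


0b111010000110100 << 7 = 0b1110100001101000000000 = 3807744

3807744


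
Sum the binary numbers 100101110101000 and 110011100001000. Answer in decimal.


100101110101000 + 110011100001000 = 1011001010110000 = 45744

45744


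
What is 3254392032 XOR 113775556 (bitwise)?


0b11000001111110100001010011100000 ^ 0b110110010000001001111000100 = 0b11000111001100100000011100100100 = 3341944612

3341944612


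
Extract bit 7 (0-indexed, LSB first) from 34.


0b100010, position 7 = 0

0


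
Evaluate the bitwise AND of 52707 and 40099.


0b1100110111100011 & 0b1001110010100011 = 0b1000110010100011 = 36003

36003


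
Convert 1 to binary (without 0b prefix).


1 = 1 in binary

1


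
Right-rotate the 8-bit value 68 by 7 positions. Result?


Rotate 0b1000100 right by 7 (8-bit) = 0b10001000 = 136

136


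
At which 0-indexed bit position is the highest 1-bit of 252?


0b11111100. Highest set bit at position 7

7


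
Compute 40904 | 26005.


0b1001111111001000 | 0b110010110010101 = 0b1111111111011101 = 65501

65501


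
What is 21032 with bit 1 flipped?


21032 ^ (1 << 1) = 21032 ^ 2 = 21034

21034


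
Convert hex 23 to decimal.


23 hex = 35 decimal

35


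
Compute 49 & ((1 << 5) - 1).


49 & 31 = 17

17


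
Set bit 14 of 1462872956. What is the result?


1462872956 | (1 << 14) = 1462872956 | 16384 = 1462889340

1462889340


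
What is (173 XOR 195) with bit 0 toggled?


Step 1: 173 ^ 195 = 110
Step 2: 110 ^ (1 << 0) = 110 ^ 1 = 111

111


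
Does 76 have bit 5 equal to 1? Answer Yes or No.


0b1001100, bit 5 = 0. No

No


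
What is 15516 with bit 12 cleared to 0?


15516 & ~(1 << 12) = 11420

11420


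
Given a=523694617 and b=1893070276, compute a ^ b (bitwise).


523694617 ^ 1893070276 = 1877149661

1877149661


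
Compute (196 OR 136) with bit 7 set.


Step 1: 196 | 136 = 204
Step 2: 204 | (1 << 7) = 204 | 128 = 204

204


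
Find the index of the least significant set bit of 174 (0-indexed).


0b10101110. Lowest set bit at position 1

1


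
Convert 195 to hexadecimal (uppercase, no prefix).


195 = C3 hex

C3


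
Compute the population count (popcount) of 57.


0b111001 has 4 set bits

4


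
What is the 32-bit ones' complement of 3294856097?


3294856097 ^ 4294967295 = 1000111198

1000111198


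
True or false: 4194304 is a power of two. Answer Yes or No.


0b10000000000000000000000. Only one bit set => Yes

Yes


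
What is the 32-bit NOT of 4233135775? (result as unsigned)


~0b11111100010100001000011010011111 = 0b11101011110111100101100000 = 61831520 (32-bit unsigned)

61831520


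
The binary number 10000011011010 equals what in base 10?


10000011011010 in decimal = 8410

8410


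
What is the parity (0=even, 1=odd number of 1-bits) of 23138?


0b101101001100010 has 7 ones => parity 1

1


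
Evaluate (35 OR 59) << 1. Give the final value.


Step 1: 35 | 59 = 59
Step 2: 59 << 1 = 118

118


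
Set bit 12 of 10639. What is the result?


10639 | (1 << 12) = 10639 | 4096 = 14735

14735


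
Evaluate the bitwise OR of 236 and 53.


0b11101100 | 0b110101 = 0b11111101 = 253

253


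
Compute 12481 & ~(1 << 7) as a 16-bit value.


12481 & ~(1 << 7) = 12353

12353


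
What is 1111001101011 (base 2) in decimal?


1111001101011 in decimal = 7787

7787


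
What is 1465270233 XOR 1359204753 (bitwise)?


0b1010111010101100011111111011001 ^ 0b1010001000000111101000110010001 = 0b110010101011110111001001000 = 106294856

106294856


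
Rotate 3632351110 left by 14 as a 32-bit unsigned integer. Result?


Rotate 0b11011000100000010100011110000110 left by 14 (32-bit) = 0b1010001111000011011011000100000 = 1373746720

1373746720


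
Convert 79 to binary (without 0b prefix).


79 = 1001111 in binary

1001111


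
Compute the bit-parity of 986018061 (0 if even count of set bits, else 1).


0b111010110001010111000100001101 has 15 ones => parity 1

1


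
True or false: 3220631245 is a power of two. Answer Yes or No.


0b10111111111101101110111011001101. Multiple bits set => No

No


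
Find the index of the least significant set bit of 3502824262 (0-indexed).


0b11010000110010001101101101000110. Lowest set bit at position 1

1


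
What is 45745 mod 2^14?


45745 & 16383 = 12977

12977


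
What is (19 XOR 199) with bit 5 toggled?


Step 1: 19 ^ 199 = 212
Step 2: 212 ^ (1 << 5) = 212 ^ 32 = 244

244


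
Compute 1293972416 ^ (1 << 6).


1293972416 ^ (1 << 6) = 1293972416 ^ 64 = 1293972352

1293972352


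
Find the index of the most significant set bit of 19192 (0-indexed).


0b100101011111000. Highest set bit at position 14

14


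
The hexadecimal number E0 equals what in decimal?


E0 hex = 224 decimal

224


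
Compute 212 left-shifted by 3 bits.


0b11010100 << 3 = 0b11010100000 = 1696

1696


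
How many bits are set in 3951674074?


0b11101011100010011100001011011010 has 17 set bits

17


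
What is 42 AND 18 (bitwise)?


0b101010 & 0b10010 = 0b10 = 2

2


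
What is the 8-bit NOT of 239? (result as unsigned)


~0b11101111 = 0b10000 = 16 (8-bit unsigned)

16


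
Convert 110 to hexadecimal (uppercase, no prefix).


110 = 6E hex

6E


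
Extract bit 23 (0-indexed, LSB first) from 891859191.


0b110101001010001011000011110111, position 23 = 0

0


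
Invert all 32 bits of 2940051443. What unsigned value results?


2940051443 ^ 4294967295 = 1354915852

1354915852


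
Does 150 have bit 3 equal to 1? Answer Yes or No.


0b10010110, bit 3 = 0. No

No


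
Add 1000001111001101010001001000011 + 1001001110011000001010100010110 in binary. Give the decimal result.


1000001111001101010001001000011 + 1001001110011000001010100010110 = 10001011101100101011011101011001 = 2343745369

2343745369


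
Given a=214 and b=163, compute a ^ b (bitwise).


214 ^ 163 = 117

117


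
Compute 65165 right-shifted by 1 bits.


0b1111111010001101 >> 1 = 0b111111101000110 = 32582

32582


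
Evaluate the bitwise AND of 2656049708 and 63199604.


0b10011110010100000001101000101100 & 0b11110001000101100101110100 = 0b10010000000001100000100100 = 37754916

37754916


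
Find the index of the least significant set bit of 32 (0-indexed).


0b100000. Lowest set bit at position 5

5


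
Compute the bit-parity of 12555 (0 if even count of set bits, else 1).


0b11000100001011 has 6 ones => parity 0

0


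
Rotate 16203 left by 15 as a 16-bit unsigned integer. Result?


Rotate 0b11111101001011 left by 15 (16-bit) = 0b1001111110100101 = 40869

40869


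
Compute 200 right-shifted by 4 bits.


0b11001000 >> 4 = 0b1100 = 12

12


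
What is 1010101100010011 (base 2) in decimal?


1010101100010011 in decimal = 43795

43795


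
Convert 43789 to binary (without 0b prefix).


43789 = 1010101100001101 in binary

1010101100001101


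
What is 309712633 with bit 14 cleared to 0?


309712633 & ~(1 << 14) = 309696249

309696249


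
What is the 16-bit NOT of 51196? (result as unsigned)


~0b1100011111111100 = 0b11100000000011 = 14339 (16-bit unsigned)

14339


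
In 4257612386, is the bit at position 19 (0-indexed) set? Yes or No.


0b11111101110001100000001001100010, bit 19 = 0. No

No


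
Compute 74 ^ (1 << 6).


74 ^ (1 << 6) = 74 ^ 64 = 10

10


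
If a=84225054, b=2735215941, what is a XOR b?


84225054 ^ 2735215941 = 2785884507

2785884507


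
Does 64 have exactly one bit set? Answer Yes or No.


0b1000000. Only one bit set => Yes

Yes


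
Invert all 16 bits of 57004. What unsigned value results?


57004 ^ 65535 = 8531

8531


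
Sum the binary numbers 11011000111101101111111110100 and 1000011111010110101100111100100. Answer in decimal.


11011000111101101111111110100 + 1000011111010110101100111100100 = 1011111000010100011100111011000 = 1594505688

1594505688


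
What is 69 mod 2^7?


69 & 127 = 69

69


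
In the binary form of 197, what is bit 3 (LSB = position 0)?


0b11000101, position 3 = 0

0


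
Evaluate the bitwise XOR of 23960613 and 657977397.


0b1011011011001110000100101 ^ 0b100111001101111111000000110101 = 0b100110010110100110110000010000 = 643460112

643460112


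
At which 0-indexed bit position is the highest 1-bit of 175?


0b10101111. Highest set bit at position 7

7


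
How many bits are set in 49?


0b110001 has 3 set bits

3


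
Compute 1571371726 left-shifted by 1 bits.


0b1011101101010010011101011001110 << 1 = 0b10111011010100100111010110011100 = 3142743452

3142743452


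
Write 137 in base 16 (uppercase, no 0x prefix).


137 = 89 hex

89


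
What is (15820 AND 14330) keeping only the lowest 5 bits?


Step 1: 15820 & 14330 = 13768
Step 2: 13768 & 31 = 8

8


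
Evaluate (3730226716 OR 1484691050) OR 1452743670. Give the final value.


Step 1: 3730226716 | 1484691050 = 3732848254
Step 2: 3732848254 | 1452743670 = 3741302782

3741302782


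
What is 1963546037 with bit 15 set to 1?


1963546037 | (1 << 15) = 1963546037 | 32768 = 1963578805

1963578805


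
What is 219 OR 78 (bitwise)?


0b11011011 | 0b1001110 = 0b11011111 = 223

223


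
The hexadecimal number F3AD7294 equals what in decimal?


F3AD7294 hex = 4088230548 decimal

4088230548


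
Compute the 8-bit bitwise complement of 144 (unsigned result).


~0b10010000 = 0b1101111 = 111 (8-bit unsigned)

111


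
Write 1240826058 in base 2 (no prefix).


1240826058 = 1001001111101011000000011001010 in binary

1001001111101011000000011001010


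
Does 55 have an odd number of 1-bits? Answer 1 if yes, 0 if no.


0b110111 has 5 ones => parity 1

1


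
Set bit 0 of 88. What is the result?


88 | (1 << 0) = 88 | 1 = 89

89


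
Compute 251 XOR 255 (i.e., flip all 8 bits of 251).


251 ^ 255 = 4

4


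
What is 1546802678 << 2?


0b1011100001100100101010111110110 << 2 = 0b101110000110010010101011111011000 = 6187210712

6187210712


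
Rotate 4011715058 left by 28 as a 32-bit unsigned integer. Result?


Rotate 0b11101111000111011110100111110010 left by 28 (32-bit) = 0b101110111100011101111010011111 = 787603103

787603103


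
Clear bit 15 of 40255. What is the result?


40255 & ~(1 << 15) = 7487

7487


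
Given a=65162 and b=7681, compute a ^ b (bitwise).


65162 ^ 7681 = 57483

57483


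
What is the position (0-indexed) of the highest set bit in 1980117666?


0b1110110000001100011001010100010. Highest set bit at position 30

30


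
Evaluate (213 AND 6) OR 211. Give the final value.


Step 1: 213 & 6 = 4
Step 2: 4 | 211 = 215

215


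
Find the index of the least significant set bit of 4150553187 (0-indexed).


0b11110111011001000110101001100011. Lowest set bit at position 0

0


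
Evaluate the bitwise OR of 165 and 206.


0b10100101 | 0b11001110 = 0b11101111 = 239

239


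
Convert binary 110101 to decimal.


110101 in decimal = 53

53


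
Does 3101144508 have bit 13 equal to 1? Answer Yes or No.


0b10111000110101111011010110111100, bit 13 = 1. Yes

Yes


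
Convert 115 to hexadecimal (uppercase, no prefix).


115 = 73 hex

73


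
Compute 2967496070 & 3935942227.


0b10110000111000000110010110000110 & 0b11101010100110011011011001010011 = 0b10100000100000000010010000000010 = 2692752386

2692752386


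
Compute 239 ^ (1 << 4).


239 ^ (1 << 4) = 239 ^ 16 = 255

255


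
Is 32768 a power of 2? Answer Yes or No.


0b1000000000000000. Only one bit set => Yes

Yes


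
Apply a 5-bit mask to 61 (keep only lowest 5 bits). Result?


61 & 31 = 29

29


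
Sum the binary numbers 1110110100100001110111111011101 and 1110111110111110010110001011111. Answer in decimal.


1110110100100001110111111011101 + 1110111110111110010110001011111 = 11101110011100000001110000111100 = 4000324668

4000324668


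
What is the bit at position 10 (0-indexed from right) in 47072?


0b1011011111100000, position 10 = 1

1


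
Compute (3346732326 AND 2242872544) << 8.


Step 1: 3346732326 & 2242872544 = 2234188832
Step 2: 2234188832 << 8 = 571952340992

571952340992


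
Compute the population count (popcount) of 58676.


0b1110010100110100 has 8 set bits

8


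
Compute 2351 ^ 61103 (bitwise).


0b100100101111 ^ 0b1110111010101111 = 0b1110011110000000 = 59264

59264


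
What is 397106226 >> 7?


0b10111101010110101110000110010 >> 7 = 0b1011110101011010111000 = 3102392

3102392


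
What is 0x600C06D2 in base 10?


600C06D2 hex = 1611400914 decimal

1611400914


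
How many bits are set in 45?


0b101101 has 4 set bits

4


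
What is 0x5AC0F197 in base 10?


5AC0F197 hex = 1522594199 decimal

1522594199


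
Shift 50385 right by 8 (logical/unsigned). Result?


0b1100010011010001 >> 8 = 0b11000100 = 196

196


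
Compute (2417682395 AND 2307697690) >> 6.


Step 1: 2417682395 & 2307697690 = 2148049946
Step 2: 2148049946 >> 6 = 33563280

33563280


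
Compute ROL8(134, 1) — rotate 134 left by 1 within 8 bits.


Rotate 0b10000110 left by 1 (8-bit) = 0b1101 = 13

13


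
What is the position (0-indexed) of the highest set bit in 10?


0b1010. Highest set bit at position 3

3


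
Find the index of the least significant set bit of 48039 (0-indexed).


0b1011101110100111. Lowest set bit at position 0

0


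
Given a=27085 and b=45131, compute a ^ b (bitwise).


27085 ^ 45131 = 55686

55686


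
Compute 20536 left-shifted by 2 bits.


0b101000000111000 << 2 = 0b10100000011100000 = 82144

82144


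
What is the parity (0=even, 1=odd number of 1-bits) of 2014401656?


0b1111000000100010101010001111000 has 13 ones => parity 1

1


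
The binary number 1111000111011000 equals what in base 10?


1111000111011000 in decimal = 61912

61912


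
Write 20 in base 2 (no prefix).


20 = 10100 in binary

10100


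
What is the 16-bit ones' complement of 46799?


46799 ^ 65535 = 18736

18736


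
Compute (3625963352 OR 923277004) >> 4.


Step 1: 3625963352 | 923277004 = 4280279004
Step 2: 4280279004 >> 4 = 267517437

267517437


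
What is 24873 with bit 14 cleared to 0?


24873 & ~(1 << 14) = 8489

8489


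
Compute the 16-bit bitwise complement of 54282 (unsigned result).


~0b1101010000001010 = 0b10101111110101 = 11253 (16-bit unsigned)

11253


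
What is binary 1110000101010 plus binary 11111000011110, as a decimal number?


1110000101010 + 11111000011110 = 101101001001000 = 23112

23112


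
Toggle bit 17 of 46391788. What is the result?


46391788 ^ (1 << 17) = 46391788 ^ 131072 = 46260716

46260716


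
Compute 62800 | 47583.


0b1111010101010000 | 0b1011100111011111 = 0b1111110111011111 = 64991

64991


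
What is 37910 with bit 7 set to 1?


37910 | (1 << 7) = 37910 | 128 = 38038

38038


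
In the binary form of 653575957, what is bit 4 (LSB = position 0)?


0b100110111101001100011100010101, position 4 = 1

1


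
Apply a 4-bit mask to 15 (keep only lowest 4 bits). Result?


15 & 15 = 15

15


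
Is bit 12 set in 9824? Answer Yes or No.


0b10011001100000, bit 12 = 0. No

No


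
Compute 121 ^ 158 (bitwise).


0b1111001 ^ 0b10011110 = 0b11100111 = 231

231


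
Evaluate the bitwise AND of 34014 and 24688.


0b1000010011011110 & 0b110000001110000 = 0b1010000 = 80

80


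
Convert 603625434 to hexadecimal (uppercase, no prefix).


603625434 = 23FA97DA hex

23FA97DA


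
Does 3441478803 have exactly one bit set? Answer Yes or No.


0b11001101001000001100110010010011. Multiple bits set => No

No


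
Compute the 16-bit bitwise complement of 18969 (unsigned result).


~0b100101000011001 = 0b1011010111100110 = 46566 (16-bit unsigned)

46566


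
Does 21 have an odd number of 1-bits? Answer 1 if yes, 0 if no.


0b10101 has 3 ones => parity 1

1


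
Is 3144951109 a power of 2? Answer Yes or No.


0b10111011011101000010010101000101. Multiple bits set => No

No


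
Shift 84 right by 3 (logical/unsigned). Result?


0b1010100 >> 3 = 0b1010 = 10

10


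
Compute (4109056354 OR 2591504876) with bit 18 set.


Step 1: 4109056354 | 2591504876 = 4278139374
Step 2: 4278139374 | (1 << 18) = 4278139374 | 262144 = 4278139374

4278139374


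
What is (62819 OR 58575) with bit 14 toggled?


Step 1: 62819 | 58575 = 62959
Step 2: 62959 ^ (1 << 14) = 62959 ^ 16384 = 46575

46575


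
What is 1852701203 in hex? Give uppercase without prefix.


1852701203 = 6E6DFA13 hex

6E6DFA13


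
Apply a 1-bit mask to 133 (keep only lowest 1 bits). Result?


133 & 1 = 1

1


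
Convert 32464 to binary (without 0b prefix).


32464 = 111111011010000 in binary

111111011010000


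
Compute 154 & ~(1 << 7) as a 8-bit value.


154 & ~(1 << 7) = 26

26


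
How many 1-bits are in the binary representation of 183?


0b10110111 has 6 set bits

6


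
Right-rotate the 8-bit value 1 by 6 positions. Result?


Rotate 0b1 right by 6 (8-bit) = 0b100 = 4

4


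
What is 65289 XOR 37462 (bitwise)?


0b1111111100001001 ^ 0b1001001001010110 = 0b110110101011111 = 27999

27999


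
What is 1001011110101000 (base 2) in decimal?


1001011110101000 in decimal = 38824

38824


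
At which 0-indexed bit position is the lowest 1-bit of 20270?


0b100111100101110. Lowest set bit at position 1

1


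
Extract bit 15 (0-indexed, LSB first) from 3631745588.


0b11011000011110000000101000110100, position 15 = 0

0


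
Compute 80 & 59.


0b1010000 & 0b111011 = 0b10000 = 16

16


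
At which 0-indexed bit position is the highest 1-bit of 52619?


0b1100110110001011. Highest set bit at position 15

15


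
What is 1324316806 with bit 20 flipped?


1324316806 ^ (1 << 20) = 1324316806 ^ 1048576 = 1325365382

1325365382


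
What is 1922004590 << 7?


0b1110010100011110111011001101110 << 7 = 0b11100101000111101110110011011100000000 = 246016587520

246016587520


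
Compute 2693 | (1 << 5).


2693 | (1 << 5) = 2693 | 32 = 2725

2725


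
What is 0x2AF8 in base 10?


2AF8 hex = 11000 decimal

11000


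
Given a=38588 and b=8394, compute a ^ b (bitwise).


38588 ^ 8394 = 46710

46710


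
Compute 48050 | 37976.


0b1011101110110010 | 0b1001010001011000 = 0b1011111111111010 = 49146

49146


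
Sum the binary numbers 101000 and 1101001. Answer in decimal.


101000 + 1101001 = 10010001 = 145

145


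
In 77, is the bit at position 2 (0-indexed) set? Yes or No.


0b1001101, bit 2 = 1. Yes

Yes


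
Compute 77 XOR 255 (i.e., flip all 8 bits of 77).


77 ^ 255 = 178

178


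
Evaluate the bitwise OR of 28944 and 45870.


0b111000100010000 | 0b1011001100101110 = 0b1111001100111110 = 62270

62270


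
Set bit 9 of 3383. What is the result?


3383 | (1 << 9) = 3383 | 512 = 3895

3895


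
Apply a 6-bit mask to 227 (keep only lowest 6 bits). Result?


227 & 63 = 35

35


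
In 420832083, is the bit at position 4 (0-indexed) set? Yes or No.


0b11001000101010110001101010011, bit 4 = 1. Yes

Yes


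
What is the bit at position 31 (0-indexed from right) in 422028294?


0b11001001001111010010000000110, position 31 = 0

0


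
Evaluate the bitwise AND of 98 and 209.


0b1100010 & 0b11010001 = 0b1000000 = 64

64


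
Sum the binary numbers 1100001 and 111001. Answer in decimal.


1100001 + 111001 = 10011010 = 154

154


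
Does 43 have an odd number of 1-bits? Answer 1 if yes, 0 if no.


0b101011 has 4 ones => parity 0

0


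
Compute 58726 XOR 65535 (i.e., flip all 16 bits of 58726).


58726 ^ 65535 = 6809

6809


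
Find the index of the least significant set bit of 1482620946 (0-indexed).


0b1011000010111110000000000010010. Lowest set bit at position 1

1


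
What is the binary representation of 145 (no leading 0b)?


145 = 10010001 in binary

10010001


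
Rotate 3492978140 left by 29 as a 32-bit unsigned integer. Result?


Rotate 0b11010000001100101001110111011100 left by 29 (32-bit) = 0b10011010000001100101001110111011 = 2584105915

2584105915


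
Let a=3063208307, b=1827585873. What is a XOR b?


3063208307 ^ 1827585873 = 3665454626

3665454626


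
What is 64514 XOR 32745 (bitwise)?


0b1111110000000010 ^ 0b111111111101001 = 0b1000001111101011 = 33771

33771


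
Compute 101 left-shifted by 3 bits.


0b1100101 << 3 = 0b1100101000 = 808

808


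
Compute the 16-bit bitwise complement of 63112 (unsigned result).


~0b1111011010001000 = 0b100101110111 = 2423 (16-bit unsigned)

2423


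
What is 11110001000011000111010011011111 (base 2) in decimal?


11110001000011000111010011011111 in decimal = 4044125407

4044125407


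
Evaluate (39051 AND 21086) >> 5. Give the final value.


Step 1: 39051 & 21086 = 4106
Step 2: 4106 >> 5 = 128

128


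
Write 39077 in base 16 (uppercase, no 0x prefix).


39077 = 98A5 hex

98A5


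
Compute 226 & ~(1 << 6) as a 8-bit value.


226 & ~(1 << 6) = 162

162


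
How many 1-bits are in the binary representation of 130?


0b10000010 has 2 set bits

2


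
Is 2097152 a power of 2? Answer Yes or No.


0b1000000000000000000000. Only one bit set => Yes

Yes


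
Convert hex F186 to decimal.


F186 hex = 61830 decimal

61830


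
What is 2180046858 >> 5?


0b10000001111100001110000000001010 >> 5 = 0b100000011111000011100000000 = 68126464

68126464


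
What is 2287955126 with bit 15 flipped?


2287955126 ^ (1 << 15) = 2287955126 ^ 32768 = 2287987894

2287987894


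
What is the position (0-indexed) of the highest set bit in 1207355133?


0b1000111111101101100011011111101. Highest set bit at position 30

30


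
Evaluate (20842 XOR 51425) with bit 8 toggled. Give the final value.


Step 1: 20842 ^ 51425 = 39307
Step 2: 39307 ^ (1 << 8) = 39307 ^ 256 = 39051

39051


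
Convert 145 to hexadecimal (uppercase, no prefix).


145 = 91 hex

91


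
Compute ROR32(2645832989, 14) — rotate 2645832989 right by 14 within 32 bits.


Rotate 0b10011101101101000011010100011101 right by 14 (32-bit) = 0b11010100011101100111011011010000 = 3564533456

3564533456


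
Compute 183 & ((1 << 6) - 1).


183 & 63 = 55

55


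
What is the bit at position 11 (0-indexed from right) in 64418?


0b1111101110100010, position 11 = 1

1


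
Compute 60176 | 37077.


0b1110101100010000 | 0b1001000011010101 = 0b1111101111010101 = 64469

64469


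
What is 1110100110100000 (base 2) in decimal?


1110100110100000 in decimal = 59808

59808


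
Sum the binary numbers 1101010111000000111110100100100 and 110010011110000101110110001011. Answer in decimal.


1101010111000000111110100100100 + 110010011110000101110110001011 = 10011101010110001101101010101111 = 2639846063

2639846063


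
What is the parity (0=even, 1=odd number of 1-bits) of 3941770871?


0b11101010111100101010011001110111 has 20 ones => parity 0

0


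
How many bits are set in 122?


0b1111010 has 5 set bits

5


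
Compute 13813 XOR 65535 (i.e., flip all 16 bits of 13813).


13813 ^ 65535 = 51722

51722


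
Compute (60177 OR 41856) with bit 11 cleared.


Step 1: 60177 | 41856 = 60305
Step 2: 60305 & ~(1 << 11) = 58257

58257


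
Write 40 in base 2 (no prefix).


40 = 101000 in binary

101000


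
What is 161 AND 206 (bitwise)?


0b10100001 & 0b11001110 = 0b10000000 = 128

128


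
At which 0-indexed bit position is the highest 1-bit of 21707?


0b101010011001011. Highest set bit at position 14

14


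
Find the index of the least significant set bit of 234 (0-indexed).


0b11101010. Lowest set bit at position 1

1


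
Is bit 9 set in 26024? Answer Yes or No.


0b110010110101000, bit 9 = 0. No

No


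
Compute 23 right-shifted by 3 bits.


0b10111 >> 3 = 0b10 = 2

2


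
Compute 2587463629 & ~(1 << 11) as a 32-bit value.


2587463629 & ~(1 << 11) = 2587461581

2587461581


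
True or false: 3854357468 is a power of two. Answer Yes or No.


0b11100101101111001101001111011100. Multiple bits set => No

No


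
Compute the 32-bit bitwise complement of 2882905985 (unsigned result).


~0b10101011110101011010011110000001 = 0b1010100001010100101100001111110 = 1412061310 (32-bit unsigned)

1412061310


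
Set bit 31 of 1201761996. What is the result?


1201761996 | (1 << 31) = 1201761996 | 2147483648 = 3349245644

3349245644


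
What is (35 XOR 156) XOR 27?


Step 1: 35 ^ 156 = 191
Step 2: 191 ^ 27 = 164

164


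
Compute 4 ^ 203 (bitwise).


0b100 ^ 0b11001011 = 0b11001111 = 207

207


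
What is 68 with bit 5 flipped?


68 ^ (1 << 5) = 68 ^ 32 = 100

100


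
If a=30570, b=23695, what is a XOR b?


30570 ^ 23695 = 11237

11237


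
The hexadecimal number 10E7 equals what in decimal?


10E7 hex = 4327 decimal

4327


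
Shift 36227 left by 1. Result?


0b1000110110000011 << 1 = 0b10001101100000110 = 72454

72454


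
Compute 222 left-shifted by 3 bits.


0b11011110 << 3 = 0b11011110000 = 1776

1776


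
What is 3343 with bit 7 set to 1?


3343 | (1 << 7) = 3343 | 128 = 3471

3471


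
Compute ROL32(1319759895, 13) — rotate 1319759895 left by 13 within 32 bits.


Rotate 0b1001110101010011111000000010111 left by 13 (32-bit) = 0b111110000000101110100111010101 = 1040378325

1040378325


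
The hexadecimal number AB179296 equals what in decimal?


AB179296 hex = 2870448790 decimal

2870448790


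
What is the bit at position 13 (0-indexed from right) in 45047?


0b1010111111110111, position 13 = 1

1


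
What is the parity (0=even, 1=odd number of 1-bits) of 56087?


0b1101101100010111 has 10 ones => parity 0

0


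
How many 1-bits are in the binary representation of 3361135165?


0b11001000010101101101101000111101 has 17 set bits

17


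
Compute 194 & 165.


0b11000010 & 0b10100101 = 0b10000000 = 128

128


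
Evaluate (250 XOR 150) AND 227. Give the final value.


Step 1: 250 ^ 150 = 108
Step 2: 108 & 227 = 96

96


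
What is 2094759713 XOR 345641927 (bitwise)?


0b1111100110110110111111100100001 ^ 0b10100100110100001001111000111 = 0b1101000010000010110110011100110 = 1749118182

1749118182


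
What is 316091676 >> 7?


0b10010110101110010110100011100 >> 7 = 0b1001011010111001011010 = 2469466

2469466


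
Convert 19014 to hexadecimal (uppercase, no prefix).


19014 = 4A46 hex

4A46


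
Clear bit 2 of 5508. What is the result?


5508 & ~(1 << 2) = 5504

5504


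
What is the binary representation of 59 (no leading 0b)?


59 = 111011 in binary

111011


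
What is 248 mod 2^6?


248 & 63 = 56

56


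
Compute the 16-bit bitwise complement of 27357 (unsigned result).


~0b110101011011101 = 0b1001010100100010 = 38178 (16-bit unsigned)

38178


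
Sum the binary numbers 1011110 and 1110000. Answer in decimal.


1011110 + 1110000 = 11001110 = 206

206


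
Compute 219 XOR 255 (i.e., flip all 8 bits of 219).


219 ^ 255 = 36

36


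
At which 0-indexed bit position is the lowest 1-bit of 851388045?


0b110010101111110010011010001101. Lowest set bit at position 0

0


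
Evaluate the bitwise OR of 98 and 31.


0b1100010 | 0b11111 = 0b1111111 = 127

127


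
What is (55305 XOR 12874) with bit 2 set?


Step 1: 55305 ^ 12874 = 59971
Step 2: 59971 | (1 << 2) = 59971 | 4 = 59975

59975


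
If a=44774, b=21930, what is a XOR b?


44774 ^ 21930 = 64332

64332


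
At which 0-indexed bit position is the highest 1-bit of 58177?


0b1110001101000001. Highest set bit at position 15

15


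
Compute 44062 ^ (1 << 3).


44062 ^ (1 << 3) = 44062 ^ 8 = 44054

44054


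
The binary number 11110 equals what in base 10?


11110 in decimal = 30

30


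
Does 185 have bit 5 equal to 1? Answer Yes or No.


0b10111001, bit 5 = 1. Yes

Yes


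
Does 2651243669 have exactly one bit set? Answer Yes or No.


0b10011110000001101100010010010101. Multiple bits set => No

No


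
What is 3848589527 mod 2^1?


3848589527 & 1 = 1

1


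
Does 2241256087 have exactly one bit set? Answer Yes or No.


0b10000101100101101101101010010111. Multiple bits set => No

No


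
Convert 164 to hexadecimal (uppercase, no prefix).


164 = A4 hex

A4


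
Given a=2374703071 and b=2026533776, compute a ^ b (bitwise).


2374703071 ^ 2026533776 = 4114703439

4114703439


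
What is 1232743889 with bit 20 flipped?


1232743889 ^ (1 << 20) = 1232743889 ^ 1048576 = 1231695313

1231695313


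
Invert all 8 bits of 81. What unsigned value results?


81 ^ 255 = 174

174


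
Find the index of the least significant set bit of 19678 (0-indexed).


0b100110011011110. Lowest set bit at position 1

1


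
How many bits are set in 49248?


0b1100000001100000 has 4 set bits

4


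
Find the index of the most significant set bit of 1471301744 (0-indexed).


0b1010111101100100100100001110000. Highest set bit at position 30

30


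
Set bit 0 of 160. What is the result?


160 | (1 << 0) = 160 | 1 = 161

161


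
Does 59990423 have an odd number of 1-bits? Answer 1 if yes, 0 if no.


0b11100100110110000110010111 has 14 ones => parity 0

0


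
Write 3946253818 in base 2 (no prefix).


3946253818 = 11101011001101110000110111111010 in binary

11101011001101110000110111111010


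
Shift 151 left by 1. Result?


0b10010111 << 1 = 0b100101110 = 302

302


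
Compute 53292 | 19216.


0b1101000000101100 | 0b100101100010000 = 0b1101101100111100 = 56124

56124


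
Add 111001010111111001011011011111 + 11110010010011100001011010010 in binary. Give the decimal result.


111001010111111001011011011111 + 11110010010011100001011010010 = 1010111101010010101100110110001 = 1470716337

1470716337


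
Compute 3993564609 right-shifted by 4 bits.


0b11101110000010001111010111000001 >> 4 = 0b1110111000001000111101011100 = 249597788

249597788


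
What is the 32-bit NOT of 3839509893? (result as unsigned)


~0b11100100110110100100010110000101 = 0b11011001001011011101001111010 = 455457402 (32-bit unsigned)

455457402


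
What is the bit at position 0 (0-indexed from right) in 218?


0b11011010, position 0 = 0

0


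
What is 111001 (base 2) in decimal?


111001 in decimal = 57

57


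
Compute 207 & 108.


0b11001111 & 0b1101100 = 0b1001100 = 76

76


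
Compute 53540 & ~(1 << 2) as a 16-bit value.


53540 & ~(1 << 2) = 53536

53536


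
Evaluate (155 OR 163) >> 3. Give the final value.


Step 1: 155 | 163 = 187
Step 2: 187 >> 3 = 23

23


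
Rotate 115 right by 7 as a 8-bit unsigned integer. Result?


Rotate 0b1110011 right by 7 (8-bit) = 0b11100110 = 230

230


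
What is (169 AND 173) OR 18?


Step 1: 169 & 173 = 169
Step 2: 169 | 18 = 187

187


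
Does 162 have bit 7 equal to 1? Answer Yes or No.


0b10100010, bit 7 = 1. Yes

Yes


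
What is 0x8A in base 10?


8A hex = 138 decimal

138


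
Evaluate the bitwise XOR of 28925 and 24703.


0b111000011111101 ^ 0b110000001111111 = 0b1000010000010 = 4226

4226


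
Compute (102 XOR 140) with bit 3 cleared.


Step 1: 102 ^ 140 = 234
Step 2: 234 & ~(1 << 3) = 226

226


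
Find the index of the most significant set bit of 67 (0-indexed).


0b1000011. Highest set bit at position 6

6


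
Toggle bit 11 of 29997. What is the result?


29997 ^ (1 << 11) = 29997 ^ 2048 = 32045

32045


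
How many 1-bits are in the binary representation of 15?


0b1111 has 4 set bits

4


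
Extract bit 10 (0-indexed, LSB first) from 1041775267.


0b111110000110000011101010100011, position 10 = 0

0


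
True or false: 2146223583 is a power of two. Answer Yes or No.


0b1111111111011001100010111011111. Multiple bits set => No

No


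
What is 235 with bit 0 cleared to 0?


235 & ~(1 << 0) = 234

234


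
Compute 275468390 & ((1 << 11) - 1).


275468390 & 2047 = 102

102


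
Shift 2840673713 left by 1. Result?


0b10101001010100010011110110110001 << 1 = 0b101010010101000100111101101100010 = 5681347426

5681347426


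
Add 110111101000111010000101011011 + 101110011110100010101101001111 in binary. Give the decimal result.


110111101000111010000101011011 + 101110011110100010101101001111 = 1100110000111011100110010101010 = 1713228970

1713228970


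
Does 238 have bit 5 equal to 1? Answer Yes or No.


0b11101110, bit 5 = 1. Yes

Yes


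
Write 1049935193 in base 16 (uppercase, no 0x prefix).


1049935193 = 3E94BD59 hex

3E94BD59


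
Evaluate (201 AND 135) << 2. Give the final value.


Step 1: 201 & 135 = 129
Step 2: 129 << 2 = 516

516


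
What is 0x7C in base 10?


7C hex = 124 decimal

124


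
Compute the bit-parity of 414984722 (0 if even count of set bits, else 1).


0b11000101111000010101000010010 has 12 ones => parity 0

0


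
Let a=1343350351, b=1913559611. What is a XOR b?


1343350351 ^ 1913559611 = 572488820

572488820


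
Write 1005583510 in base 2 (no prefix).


1005583510 = 111011111011111111110010010110 in binary

111011111011111111110010010110


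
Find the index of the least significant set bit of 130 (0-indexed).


0b10000010. Lowest set bit at position 1

1


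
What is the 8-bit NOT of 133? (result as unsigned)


~0b10000101 = 0b1111010 = 122 (8-bit unsigned)

122


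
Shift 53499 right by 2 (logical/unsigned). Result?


0b1101000011111011 >> 2 = 0b11010000111110 = 13374

13374


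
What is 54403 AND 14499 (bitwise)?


0b1101010010000011 & 0b11100010100011 = 0b1000010000011 = 4227

4227


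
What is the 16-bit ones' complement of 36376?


36376 ^ 65535 = 29159

29159


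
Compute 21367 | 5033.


0b101001101110111 | 0b1001110101001 = 0b101001111111111 = 21503

21503


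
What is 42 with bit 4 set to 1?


42 | (1 << 4) = 42 | 16 = 58

58


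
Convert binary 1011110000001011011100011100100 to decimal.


1011110000001011011100011100100 in decimal = 1577433316

1577433316


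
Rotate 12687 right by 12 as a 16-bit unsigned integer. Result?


Rotate 0b11000110001111 right by 12 (16-bit) = 0b1100011110011 = 6387

6387


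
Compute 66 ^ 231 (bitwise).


0b1000010 ^ 0b11100111 = 0b10100101 = 165

165


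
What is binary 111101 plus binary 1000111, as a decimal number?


111101 + 1000111 = 10000100 = 132

132


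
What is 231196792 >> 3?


0b1101110001111100100001111000 >> 3 = 0b1101110001111100100001111 = 28899599

28899599


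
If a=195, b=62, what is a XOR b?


195 ^ 62 = 253

253


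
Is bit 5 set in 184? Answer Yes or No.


0b10111000, bit 5 = 1. Yes

Yes


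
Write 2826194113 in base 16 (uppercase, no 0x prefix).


2826194113 = A8744CC1 hex

A8744CC1


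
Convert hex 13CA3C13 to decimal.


13CA3C13 hex = 332020755 decimal

332020755


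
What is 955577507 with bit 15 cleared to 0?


955577507 & ~(1 << 15) = 955544739

955544739


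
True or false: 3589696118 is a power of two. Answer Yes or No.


0b11010101111101100110101001110110. Multiple bits set => No

No
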